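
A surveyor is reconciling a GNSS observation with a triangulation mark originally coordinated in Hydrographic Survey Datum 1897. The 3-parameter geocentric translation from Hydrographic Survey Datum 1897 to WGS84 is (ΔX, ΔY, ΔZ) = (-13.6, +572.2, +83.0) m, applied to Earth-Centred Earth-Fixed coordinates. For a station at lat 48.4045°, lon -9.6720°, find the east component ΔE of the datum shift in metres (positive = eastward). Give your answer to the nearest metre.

At φ = 48.4045°, λ = -9.6720°: sin φ = 0.747850, cos φ = 0.663867, sin λ = -0.168008, cos λ = 0.985786.
ΔE = −sin λ·ΔX + cos λ·ΔY = −(-0.168008)·(-13.6) + (0.985786)·(572.2) = 561.78 m.

ΔE = 562 m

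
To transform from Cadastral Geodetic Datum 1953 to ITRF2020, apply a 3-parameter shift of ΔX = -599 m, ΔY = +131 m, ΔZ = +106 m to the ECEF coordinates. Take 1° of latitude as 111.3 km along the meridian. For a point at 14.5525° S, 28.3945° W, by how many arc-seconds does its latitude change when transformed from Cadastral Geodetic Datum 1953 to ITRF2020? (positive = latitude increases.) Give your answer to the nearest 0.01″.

Δφ = -1.47″

sin φ = -0.251267, cos φ = 0.967918, sin λ = -0.475540, cos λ = 0.879694.
North component: ΔN = −sin φ cos λ·ΔX − sin φ sin λ·ΔY + cos φ·ΔZ = −(-0.251267)(0.879694)(-599) − (-0.251267)(-0.475540)(131) + (0.967918)(106) = -45.46 m.
1° of latitude spans 111300 m, so Δφ = -45.46 / 111300 × 3600 = -1.470″.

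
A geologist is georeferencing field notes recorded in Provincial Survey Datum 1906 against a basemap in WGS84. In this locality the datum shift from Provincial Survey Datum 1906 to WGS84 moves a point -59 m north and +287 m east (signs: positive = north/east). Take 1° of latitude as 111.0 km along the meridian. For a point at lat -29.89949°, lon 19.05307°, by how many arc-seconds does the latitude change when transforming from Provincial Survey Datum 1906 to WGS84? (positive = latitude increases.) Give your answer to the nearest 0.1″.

Δφ = -1.9″

1° of latitude = 111.0 km, so Δφ = -59.0 / 111000 = -0.0005315° = -1.914″.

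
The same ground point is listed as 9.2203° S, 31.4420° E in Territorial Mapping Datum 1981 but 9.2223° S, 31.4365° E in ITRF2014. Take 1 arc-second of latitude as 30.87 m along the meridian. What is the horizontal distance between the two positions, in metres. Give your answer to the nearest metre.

643 m

Δφ = -9.2223° − -9.2203° = -0.0020°; Δλ = 31.4365° − 31.4420° = -0.0055°.
1° of latitude = 3600 × 30.87 = 111132 m.
ΔN = Δφ × 111132 = -222.3 m; ΔE = Δλ × 111132 × cos(-9.2203°) = -0.0055 × 111132 × 0.987080 = -603.3 m.
Distance = √(ΔE² + ΔN²) = √((-603.3)² + (-222.3)²) = 643.0 m.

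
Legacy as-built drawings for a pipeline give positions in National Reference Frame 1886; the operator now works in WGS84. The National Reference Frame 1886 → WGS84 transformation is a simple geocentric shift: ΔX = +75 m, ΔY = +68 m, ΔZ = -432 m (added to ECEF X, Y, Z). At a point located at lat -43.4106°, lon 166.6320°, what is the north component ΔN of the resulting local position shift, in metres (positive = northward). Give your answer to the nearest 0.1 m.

ΔN = -353.2 m

At φ = -43.4106°, λ = 166.6320°: sin φ = -0.687222, cos φ = 0.726448, sin λ = 0.231205, cos λ = -0.972905.
ΔN = −sin φ cos λ·ΔX − sin φ sin λ·ΔY + cos φ·ΔZ = −(-0.687222)(-0.972905)(75) − (-0.687222)(0.231205)(68) + (0.726448)(-432) = -353.17 m.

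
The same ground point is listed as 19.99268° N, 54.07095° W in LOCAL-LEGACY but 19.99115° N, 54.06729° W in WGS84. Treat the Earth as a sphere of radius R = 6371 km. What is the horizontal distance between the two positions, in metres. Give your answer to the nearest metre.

Δφ = 19.99115° − 19.99268° = -0.00153°; Δλ = -54.06729° − -54.07095° = +0.00366°.
1° along a meridian = πR/180 = 111195 m.
ΔN = Δφ × 111195 = -170.1 m; ΔE = Δλ × 111195 × cos(19.99268°) = +0.00366 × 111195 × 0.939736 = 382.4 m.
Distance = √(ΔE² + ΔN²) = √(382.4² + (-170.1)²) = 418.6 m.

419 m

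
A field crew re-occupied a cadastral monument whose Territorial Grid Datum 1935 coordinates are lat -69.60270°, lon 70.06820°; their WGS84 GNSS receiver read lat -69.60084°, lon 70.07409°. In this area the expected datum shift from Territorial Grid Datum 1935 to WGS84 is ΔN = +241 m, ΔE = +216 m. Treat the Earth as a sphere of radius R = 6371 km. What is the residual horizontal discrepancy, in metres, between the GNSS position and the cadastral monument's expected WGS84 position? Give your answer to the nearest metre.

36 m

Observed coordinate differences: Δφ = +0.00186°, Δλ = +0.00589°.
Converting to metres (1° lat = 111195 m, cos φ = 0.348528): observed ΔN = 206.8 m, observed ΔE = 228.3 m.
Subtracting the expected shift leaves a residual of 206.8 − (241) = -34.2 m north and 228.3 − (216) = 12.3 m east.
Residual distance = √((-34.2)² + 12.3²) = 36.3 m.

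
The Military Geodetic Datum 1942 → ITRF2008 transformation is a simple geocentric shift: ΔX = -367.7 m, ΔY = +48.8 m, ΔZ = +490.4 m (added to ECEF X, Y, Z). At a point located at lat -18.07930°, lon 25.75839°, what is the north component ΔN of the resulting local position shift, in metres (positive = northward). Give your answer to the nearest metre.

ΔN = 370 m

At φ = -18.07930°, λ = 25.75839°: sin φ = -0.310333, cos φ = 0.950628, sin λ = 0.434577, cos λ = 0.900635.
ΔN = −sin φ cos λ·ΔX − sin φ sin λ·ΔY + cos φ·ΔZ = −(-0.310333)(0.900635)(-367.7) − (-0.310333)(0.434577)(48.8) + (0.950628)(490.4) = 370.00 m.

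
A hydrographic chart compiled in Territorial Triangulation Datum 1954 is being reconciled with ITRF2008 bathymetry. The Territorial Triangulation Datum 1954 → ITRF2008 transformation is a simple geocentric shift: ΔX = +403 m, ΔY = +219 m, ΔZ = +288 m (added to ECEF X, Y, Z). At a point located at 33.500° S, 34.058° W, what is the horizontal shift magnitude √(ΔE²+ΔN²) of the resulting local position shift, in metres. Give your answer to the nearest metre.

541 m

At φ = -33.500°, λ = -34.058°: sin φ = -0.551937, cos φ = 0.833886, sin λ = -0.560032, cos λ = 0.828471.
ΔE = −sin λ·ΔX + cos λ·ΔY = −(-0.560032)·(403) + (0.828471)·(219) = 407.13 m.
ΔN = −sin φ cos λ·ΔX − sin φ sin λ·ΔY + cos φ·ΔZ = −(-0.551937)(0.828471)(403) − (-0.551937)(-0.560032)(219) + (0.833886)(288) = 356.74 m.
Horizontal magnitude = √(ΔE² + ΔN²) = √(407.13² + 356.74²) = 541.31 m.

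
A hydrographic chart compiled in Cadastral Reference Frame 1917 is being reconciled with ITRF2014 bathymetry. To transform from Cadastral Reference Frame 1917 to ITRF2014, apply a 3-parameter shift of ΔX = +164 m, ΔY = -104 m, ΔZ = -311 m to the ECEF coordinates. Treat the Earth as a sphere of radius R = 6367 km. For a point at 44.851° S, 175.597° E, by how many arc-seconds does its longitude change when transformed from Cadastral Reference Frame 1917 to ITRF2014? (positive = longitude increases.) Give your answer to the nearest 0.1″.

sin φ = -0.705266, cos φ = 0.708943, sin λ = 0.076771, cos λ = -0.997049.
East component: ΔE = −sin λ·ΔX + cos λ·ΔY = −(0.076771)(164) + (-0.997049)(-104) = 91.10 m.
1° of latitude spans πR/180 = 111125 m; at latitude φ, 1° of longitude spans that × cos φ = 78781.4 m, so Δλ = 91.10 / 78781.4 × 3600 = 4.163″.

Δλ = 4.2″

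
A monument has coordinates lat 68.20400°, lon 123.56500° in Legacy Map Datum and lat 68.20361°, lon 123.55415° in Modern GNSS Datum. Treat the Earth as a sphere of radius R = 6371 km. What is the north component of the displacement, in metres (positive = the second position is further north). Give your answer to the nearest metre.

ΔN = -43 m

Δφ = 68.20361° − 68.20400° = -0.00039°; Δλ = 123.55415° − 123.56500° = -0.01085°.
1° along a meridian = πR/180 = 111195 m.
ΔN = Δφ × 111195 = -43.4 m; ΔE = Δλ × 111195 × cos(68.20400°) = -0.01085 × 111195 × 0.371303 = -448.0 m.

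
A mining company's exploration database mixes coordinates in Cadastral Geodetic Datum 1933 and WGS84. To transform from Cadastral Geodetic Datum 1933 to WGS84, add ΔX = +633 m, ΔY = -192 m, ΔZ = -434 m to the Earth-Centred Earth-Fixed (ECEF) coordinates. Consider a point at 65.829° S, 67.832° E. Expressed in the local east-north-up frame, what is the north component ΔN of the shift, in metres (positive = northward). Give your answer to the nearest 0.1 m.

At φ = -65.829°, λ = 67.832°: sin φ = -0.912327, cos φ = 0.409461, sin λ = 0.926081, cos λ = 0.377324.
ΔN = −sin φ cos λ·ΔX − sin φ sin λ·ΔY + cos φ·ΔZ = −(-0.912327)(0.377324)(633) − (-0.912327)(0.926081)(-192) + (0.409461)(-434) = -122.02 m.

ΔN = -122.0 m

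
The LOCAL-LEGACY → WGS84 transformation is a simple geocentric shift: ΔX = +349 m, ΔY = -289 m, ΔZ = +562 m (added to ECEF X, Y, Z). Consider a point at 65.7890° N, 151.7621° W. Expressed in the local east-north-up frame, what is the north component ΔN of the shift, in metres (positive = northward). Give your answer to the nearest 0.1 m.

ΔN = 386.2 m

The local north axis is (−sin φ cos λ, −sin φ sin λ, cos φ), giving ΔN = 280.421 − 124.709 + 230.475 = 386.19 m.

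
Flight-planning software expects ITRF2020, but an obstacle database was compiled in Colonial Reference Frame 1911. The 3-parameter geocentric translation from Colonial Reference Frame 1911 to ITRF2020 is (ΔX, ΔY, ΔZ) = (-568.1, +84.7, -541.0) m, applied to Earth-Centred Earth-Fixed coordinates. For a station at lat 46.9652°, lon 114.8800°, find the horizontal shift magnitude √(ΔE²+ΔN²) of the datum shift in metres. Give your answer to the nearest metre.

At φ = 46.9652°, λ = 114.8800°: sin φ = 0.730939, cos φ = 0.682442, sin λ = 0.907191, cos λ = -0.420719.
ΔE = −sin λ·ΔX + cos λ·ΔY = −(0.907191)·(-568.1) + (-0.420719)·(84.7) = 479.74 m.
ΔN = −sin φ cos λ·ΔX − sin φ sin λ·ΔY + cos φ·ΔZ = −(0.730939)(-0.420719)(-568.1) − (0.730939)(0.907191)(84.7) + (0.682442)(-541.0) = -600.07 m.
Horizontal magnitude = √(ΔE² + ΔN²) = √(479.74² + (-600.07)²) = 768.27 m.

768 m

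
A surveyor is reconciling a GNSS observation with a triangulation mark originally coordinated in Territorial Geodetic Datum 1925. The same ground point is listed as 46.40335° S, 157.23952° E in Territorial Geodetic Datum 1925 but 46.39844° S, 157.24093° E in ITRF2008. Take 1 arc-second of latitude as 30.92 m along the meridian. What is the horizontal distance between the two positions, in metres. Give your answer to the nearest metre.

557 m

Δφ = -46.39844° − -46.40335° = +0.00491°; Δλ = 157.24093° − 157.23952° = +0.00141°.
1° of latitude = 3600 × 30.92 = 111312 m.
ΔN = Δφ × 111312 = 546.5 m; ΔE = Δλ × 111312 × cos(-46.40335°) = +0.00141 × 111312 × 0.689577 = 108.2 m.
Distance = √(ΔE² + ΔN²) = √(108.2² + 546.5²) = 557.2 m.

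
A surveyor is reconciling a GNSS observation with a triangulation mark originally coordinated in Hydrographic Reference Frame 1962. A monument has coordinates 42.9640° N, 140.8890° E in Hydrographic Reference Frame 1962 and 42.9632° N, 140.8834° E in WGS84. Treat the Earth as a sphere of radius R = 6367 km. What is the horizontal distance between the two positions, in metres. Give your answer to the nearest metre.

Δφ = 42.9632° − 42.9640° = -0.0008°; Δλ = 140.8834° − 140.8890° = -0.0056°.
1° along a meridian = πR/180 = 111125 m.
ΔN = Δφ × 111125 = -88.9 m; ΔE = Δλ × 111125 × cos(42.9640°) = -0.0056 × 111125 × 0.731782 = -455.4 m.
Distance = √(ΔE² + ΔN²) = √((-455.4)² + (-88.9)²) = 464.0 m.

464 m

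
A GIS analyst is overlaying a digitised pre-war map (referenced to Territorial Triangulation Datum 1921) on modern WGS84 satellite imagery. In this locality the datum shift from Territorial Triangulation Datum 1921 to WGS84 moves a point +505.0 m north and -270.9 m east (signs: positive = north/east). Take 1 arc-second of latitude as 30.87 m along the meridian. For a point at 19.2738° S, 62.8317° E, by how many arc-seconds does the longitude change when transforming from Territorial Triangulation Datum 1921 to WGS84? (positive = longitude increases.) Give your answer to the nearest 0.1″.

Δλ = -9.3″

At latitude -19.2738°, cos φ = 0.943952.
1″ of longitude at this latitude = 30.87 × cos φ = 29.1398 m, so Δλ = -270.9 / 29.1398 = -9.297″.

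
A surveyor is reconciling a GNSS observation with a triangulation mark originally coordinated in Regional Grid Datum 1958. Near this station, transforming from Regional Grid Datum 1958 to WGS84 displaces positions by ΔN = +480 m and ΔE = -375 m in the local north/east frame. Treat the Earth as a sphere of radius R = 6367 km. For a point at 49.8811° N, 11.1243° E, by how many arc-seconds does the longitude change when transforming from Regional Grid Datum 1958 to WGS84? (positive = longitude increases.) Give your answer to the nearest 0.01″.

At latitude 49.8811°, cos φ = 0.644376.
One radian of longitude at latitude φ spans R cos φ, so Δλ = ΔE / (R cos φ) = -375.0 / (6367000 × 0.644376) = -9.1402e-05 rad = -18.853″.

Δλ = -18.85″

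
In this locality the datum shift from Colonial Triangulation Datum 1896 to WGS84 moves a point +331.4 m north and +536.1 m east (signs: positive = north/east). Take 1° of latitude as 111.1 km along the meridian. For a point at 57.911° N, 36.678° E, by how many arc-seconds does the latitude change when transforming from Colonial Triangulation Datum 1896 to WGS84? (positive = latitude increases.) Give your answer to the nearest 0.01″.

1° of latitude = 111.1 km, so Δφ = 331.4 / 111100 = 0.0029829° = 10.738″.

Δφ = 10.74″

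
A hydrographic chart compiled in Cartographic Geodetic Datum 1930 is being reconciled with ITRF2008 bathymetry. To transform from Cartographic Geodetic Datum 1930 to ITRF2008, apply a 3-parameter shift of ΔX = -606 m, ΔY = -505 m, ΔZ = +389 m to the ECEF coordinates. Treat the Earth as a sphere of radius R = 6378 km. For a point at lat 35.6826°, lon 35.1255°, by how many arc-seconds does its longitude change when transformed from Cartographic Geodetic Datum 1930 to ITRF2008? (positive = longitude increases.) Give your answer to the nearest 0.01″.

Δλ = -2.56″

sin φ = 0.583295, cos φ = 0.812261, sin λ = 0.575369, cos λ = 0.817894.
East component: ΔE = −sin λ·ΔX + cos λ·ΔY = −(0.575369)(-606) + (0.817894)(-505) = -64.36 m.
1° of latitude spans πR/180 = 111317 m; at latitude φ, 1° of longitude spans that × cos φ = 90418.5 m, so Δλ = -64.36 / 90418.5 × 3600 = -2.563″.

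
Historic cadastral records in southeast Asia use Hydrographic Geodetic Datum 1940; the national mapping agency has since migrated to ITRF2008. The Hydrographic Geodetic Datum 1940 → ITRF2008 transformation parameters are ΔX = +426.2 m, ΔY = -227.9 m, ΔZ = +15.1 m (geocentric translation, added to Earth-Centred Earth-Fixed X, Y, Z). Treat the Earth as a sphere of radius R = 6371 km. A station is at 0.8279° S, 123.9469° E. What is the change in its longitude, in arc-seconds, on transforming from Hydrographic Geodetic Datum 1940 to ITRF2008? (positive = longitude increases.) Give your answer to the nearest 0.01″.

Δλ = -7.33″

sin φ = -0.014449, cos φ = 0.999896, sin λ = 0.829555, cos λ = -0.558424.
East component: ΔE = −sin λ·ΔX + cos λ·ΔY = −(0.829555)(426.2) + (-0.558424)(-227.9) = -226.29 m.
1° of latitude spans πR/180 = 111195 m; at latitude φ, 1° of longitude spans that × cos φ = 111183.3 m, so Δλ = -226.29 / 111183.3 × 3600 = -7.327″.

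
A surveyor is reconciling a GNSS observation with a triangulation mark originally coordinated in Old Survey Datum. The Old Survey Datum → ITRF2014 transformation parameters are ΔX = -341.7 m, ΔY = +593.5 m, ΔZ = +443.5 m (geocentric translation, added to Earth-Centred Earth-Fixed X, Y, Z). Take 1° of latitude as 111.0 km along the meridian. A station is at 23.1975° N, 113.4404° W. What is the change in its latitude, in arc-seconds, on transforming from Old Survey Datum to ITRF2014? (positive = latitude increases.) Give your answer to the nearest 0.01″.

Δφ = 18.44″

sin φ = 0.393902, cos φ = 0.919153, sin λ = -0.917474, cos λ = -0.397795.
North component: ΔN = −sin φ cos λ·ΔX − sin φ sin λ·ΔY + cos φ·ΔZ = −(0.393902)(-0.397795)(-341.7) − (0.393902)(-0.917474)(593.5) + (0.919153)(443.5) = 568.59 m.
1° of latitude spans 111000 m, so Δφ = 568.59 / 111000 × 3600 = 18.441″.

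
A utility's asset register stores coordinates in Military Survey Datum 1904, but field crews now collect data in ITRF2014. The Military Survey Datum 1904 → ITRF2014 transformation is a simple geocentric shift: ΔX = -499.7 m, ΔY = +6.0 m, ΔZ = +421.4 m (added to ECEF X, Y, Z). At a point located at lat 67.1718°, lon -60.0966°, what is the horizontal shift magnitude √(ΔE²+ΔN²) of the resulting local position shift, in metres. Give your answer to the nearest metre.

586 m

The local east axis at (φ, λ) is (−sin λ, cos λ, 0), so ΔE = −sin(-60.0966°)·(-499.7) + cos(-60.0966°)·6.0 = -430.18 m.
The local north axis is (−sin φ cos λ, −sin φ sin λ, cos φ), giving ΔN = 229.607 + 4.794 + 163.490 = 397.89 m.
Horizontal magnitude = √(ΔE² + ΔN²) = √((-430.18)² + 397.89²) = 585.98 m.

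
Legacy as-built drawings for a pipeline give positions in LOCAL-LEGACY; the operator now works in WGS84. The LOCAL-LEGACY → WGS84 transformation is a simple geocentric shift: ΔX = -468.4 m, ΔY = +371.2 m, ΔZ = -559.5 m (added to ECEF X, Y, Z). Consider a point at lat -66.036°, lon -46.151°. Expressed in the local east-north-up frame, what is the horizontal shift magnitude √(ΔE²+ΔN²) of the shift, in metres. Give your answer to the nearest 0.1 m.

At φ = -66.036°, λ = -46.151°: sin φ = -0.913801, cos φ = 0.406163, sin λ = -0.721168, cos λ = 0.692760.
ΔE = −sin λ·ΔX + cos λ·ΔY = −(-0.721168)·(-468.4) + (0.692760)·(371.2) = -80.64 m.
ΔN = −sin φ cos λ·ΔX − sin φ sin λ·ΔY + cos φ·ΔZ = −(-0.913801)(0.692760)(-468.4) − (-0.913801)(-0.721168)(371.2) + (0.406163)(-559.5) = -768.39 m.
Horizontal magnitude = √(ΔE² + ΔN²) = √((-80.64)² + (-768.39)²) = 772.61 m.

772.6 m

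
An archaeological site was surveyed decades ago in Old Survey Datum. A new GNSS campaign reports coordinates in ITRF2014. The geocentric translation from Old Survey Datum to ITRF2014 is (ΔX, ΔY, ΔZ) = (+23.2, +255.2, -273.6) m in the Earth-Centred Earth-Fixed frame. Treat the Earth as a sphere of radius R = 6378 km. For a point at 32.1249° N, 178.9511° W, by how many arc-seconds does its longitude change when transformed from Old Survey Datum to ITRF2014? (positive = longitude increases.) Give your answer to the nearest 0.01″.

Δλ = -9.73″

sin φ = 0.531767, cos φ = 0.846891, sin λ = -0.018306, cos λ = -0.999832.
East component: ΔE = −sin λ·ΔX + cos λ·ΔY = −(-0.018306)(23.2) + (-0.999832)(255.2) = -254.73 m.
1° of latitude spans πR/180 = 111317 m; at latitude φ, 1° of longitude spans that × cos φ = 94273.4 m, so Δλ = -254.73 / 94273.4 × 3600 = -9.727″.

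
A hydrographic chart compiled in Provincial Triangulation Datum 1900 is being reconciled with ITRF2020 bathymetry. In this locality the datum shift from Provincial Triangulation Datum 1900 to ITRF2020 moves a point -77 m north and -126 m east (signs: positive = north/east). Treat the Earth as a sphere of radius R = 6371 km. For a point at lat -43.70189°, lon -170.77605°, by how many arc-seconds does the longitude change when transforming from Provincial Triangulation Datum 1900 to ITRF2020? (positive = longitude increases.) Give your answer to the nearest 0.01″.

Δλ = -5.64″

At latitude -43.70189°, cos φ = 0.722944.
One radian of longitude at latitude φ spans R cos φ, so Δλ = ΔE / (R cos φ) = -126.0 / (6371000 × 0.722944) = -2.7356e-05 rad = -5.643″.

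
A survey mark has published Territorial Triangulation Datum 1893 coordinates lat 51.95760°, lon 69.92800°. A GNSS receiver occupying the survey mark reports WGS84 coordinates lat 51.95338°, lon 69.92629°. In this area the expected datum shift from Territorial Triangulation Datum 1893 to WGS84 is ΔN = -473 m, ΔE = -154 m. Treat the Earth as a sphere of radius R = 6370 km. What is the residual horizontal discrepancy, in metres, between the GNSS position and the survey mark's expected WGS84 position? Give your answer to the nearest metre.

37 m

Observed coordinate differences: Δφ = -0.00422°, Δλ = -0.00171°.
Converting to metres (1° lat = 111177 m, cos φ = 0.616244): observed ΔN = -469.2 m, observed ΔE = -117.2 m.
Subtracting the expected shift leaves a residual of -469.2 − (-473) = 3.8 m north and -117.2 − (-154) = 36.8 m east.
Residual distance = √(3.8² + 36.8²) = 37.0 m.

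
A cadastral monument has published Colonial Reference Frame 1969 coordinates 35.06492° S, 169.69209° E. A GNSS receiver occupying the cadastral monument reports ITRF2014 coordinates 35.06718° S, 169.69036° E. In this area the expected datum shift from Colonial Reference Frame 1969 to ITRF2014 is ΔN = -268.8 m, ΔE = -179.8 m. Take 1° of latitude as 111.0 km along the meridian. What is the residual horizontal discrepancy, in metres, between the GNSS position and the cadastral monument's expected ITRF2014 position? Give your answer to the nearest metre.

29 m

Observed coordinate differences: Δφ = -0.00226°, Δλ = -0.00173°.
Converting to metres (1° lat = 111000 m, cos φ = 0.818502): observed ΔN = -250.9 m, observed ΔE = -157.2 m.
Subtracting the expected shift leaves a residual of -250.9 − (-268.8) = 17.9 m north and -157.2 − (-179.8) = 22.6 m east.
Residual distance = √(17.9² + 22.6²) = 28.9 m.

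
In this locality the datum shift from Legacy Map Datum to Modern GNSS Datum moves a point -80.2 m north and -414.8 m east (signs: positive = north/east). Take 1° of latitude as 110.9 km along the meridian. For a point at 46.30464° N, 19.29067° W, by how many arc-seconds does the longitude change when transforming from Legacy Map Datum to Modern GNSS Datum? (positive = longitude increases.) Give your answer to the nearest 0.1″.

Δλ = -19.5″

At latitude 46.30464°, cos φ = 0.690824.
1° of longitude at this latitude = 110.9 × cos φ = 76.61 km, so Δλ = -414.8 / 76612.4 = -0.0054143° = -19.491″.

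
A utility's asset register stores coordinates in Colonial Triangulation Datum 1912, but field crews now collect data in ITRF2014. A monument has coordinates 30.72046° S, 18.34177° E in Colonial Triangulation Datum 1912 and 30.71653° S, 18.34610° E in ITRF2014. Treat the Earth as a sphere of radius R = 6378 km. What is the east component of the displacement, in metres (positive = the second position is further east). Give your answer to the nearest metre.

ΔE = 414 m

Δφ = -30.71653° − -30.72046° = +0.00393°; Δλ = 18.34610° − 18.34177° = +0.00433°.
1° along a meridian = πR/180 = 111317 m.
ΔN = Δφ × 111317 = 437.5 m; ΔE = Δλ × 111317 × cos(-30.72046°) = +0.00433 × 111317 × 0.859670 = 414.4 m.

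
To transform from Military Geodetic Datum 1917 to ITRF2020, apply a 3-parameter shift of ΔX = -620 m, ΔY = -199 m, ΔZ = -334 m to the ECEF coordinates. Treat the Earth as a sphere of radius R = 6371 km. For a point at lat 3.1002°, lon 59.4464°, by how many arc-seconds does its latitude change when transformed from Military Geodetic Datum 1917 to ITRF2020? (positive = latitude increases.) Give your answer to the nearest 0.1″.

Δφ = -9.9″

sin φ = 0.054082, cos φ = 0.998536, sin λ = 0.861154, cos λ = 0.508344.
North component: ΔN = −sin φ cos λ·ΔX − sin φ sin λ·ΔY + cos φ·ΔZ = −(0.054082)(0.508344)(-620) − (0.054082)(0.861154)(-199) + (0.998536)(-334) = -307.20 m.
1° of latitude spans πR/180 = 111195 m, so Δφ = -307.20 / 111195 × 3600 = -9.946″.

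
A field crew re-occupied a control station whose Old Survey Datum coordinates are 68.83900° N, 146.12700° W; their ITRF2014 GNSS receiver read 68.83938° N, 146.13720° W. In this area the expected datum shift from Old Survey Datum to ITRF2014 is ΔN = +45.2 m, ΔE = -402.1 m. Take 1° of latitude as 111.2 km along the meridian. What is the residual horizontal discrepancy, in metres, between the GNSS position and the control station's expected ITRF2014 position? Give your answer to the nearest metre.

Observed coordinate differences: Δφ = +0.00038°, Δλ = -0.01020°.
Converting to metres (1° lat = 111200 m, cos φ = 0.360990): observed ΔN = 42.3 m, observed ΔE = -409.4 m.
Subtracting the expected shift leaves a residual of 42.3 − (45.2) = -2.9 m north and -409.4 − (-402.1) = -7.3 m east.
Residual distance = √((-2.9)² + (-7.3)²) = 7.9 m.

8 m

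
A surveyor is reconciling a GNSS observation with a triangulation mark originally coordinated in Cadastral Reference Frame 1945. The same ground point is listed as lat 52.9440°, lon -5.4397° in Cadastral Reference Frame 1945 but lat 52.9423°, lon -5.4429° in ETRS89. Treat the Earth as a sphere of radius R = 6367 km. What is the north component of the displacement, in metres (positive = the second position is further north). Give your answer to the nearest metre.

Δφ = 52.9423° − 52.9440° = -0.0017°; Δλ = -5.4429° − -5.4397° = -0.0032°.
1° along a meridian = πR/180 = 111125 m.
ΔN = Δφ × 111125 = -188.9 m; ΔE = Δλ × 111125 × cos(52.9440°) = -0.0032 × 111125 × 0.602595 = -214.3 m.

ΔN = -189 m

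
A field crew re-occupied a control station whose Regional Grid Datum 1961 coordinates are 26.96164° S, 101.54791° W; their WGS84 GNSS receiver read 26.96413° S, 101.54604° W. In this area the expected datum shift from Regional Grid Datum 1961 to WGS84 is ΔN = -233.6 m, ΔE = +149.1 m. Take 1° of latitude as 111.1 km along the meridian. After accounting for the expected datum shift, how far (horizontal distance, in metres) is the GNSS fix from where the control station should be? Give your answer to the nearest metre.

56 m

Observed coordinate differences: Δφ = -0.00249°, Δλ = +0.00187°.
Converting to metres (1° lat = 111100 m, cos φ = 0.891310): observed ΔN = -276.6 m, observed ΔE = 185.2 m.
Subtracting the expected shift leaves a residual of -276.6 − (-233.6) = -43.0 m north and 185.2 − (149.1) = 36.1 m east.
Residual distance = √((-43.0)² + 36.1²) = 56.2 m.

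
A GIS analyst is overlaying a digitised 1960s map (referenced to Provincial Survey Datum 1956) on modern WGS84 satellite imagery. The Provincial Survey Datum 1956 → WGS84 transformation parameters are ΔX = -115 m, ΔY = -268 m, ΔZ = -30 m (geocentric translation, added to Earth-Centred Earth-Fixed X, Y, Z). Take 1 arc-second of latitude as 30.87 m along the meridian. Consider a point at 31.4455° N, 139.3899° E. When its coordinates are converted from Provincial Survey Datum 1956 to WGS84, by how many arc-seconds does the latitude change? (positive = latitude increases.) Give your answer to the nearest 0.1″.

sin φ = 0.521687, cos φ = 0.853137, sin λ = 0.650908, cos λ = -0.759157.
North component: ΔN = −sin φ cos λ·ΔX − sin φ sin λ·ΔY + cos φ·ΔZ = −(0.521687)(-0.759157)(-115) − (0.521687)(0.650908)(-268) + (0.853137)(-30) = 19.87 m.
1° of latitude spans 3600 × 30.87 = 111132 m, so Δφ = 19.87 / 111132 × 3600 = 0.644″.

Δφ = 0.6″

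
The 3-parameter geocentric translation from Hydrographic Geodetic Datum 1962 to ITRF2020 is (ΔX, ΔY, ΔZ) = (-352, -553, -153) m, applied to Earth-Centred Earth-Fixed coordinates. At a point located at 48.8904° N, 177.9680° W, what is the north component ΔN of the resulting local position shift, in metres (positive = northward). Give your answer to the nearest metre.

ΔN = -380 m

The local north axis is (−sin φ cos λ, −sin φ sin λ, cos φ), giving ΔN = -265.049 − 14.774 − 100.598 = -380.42 m.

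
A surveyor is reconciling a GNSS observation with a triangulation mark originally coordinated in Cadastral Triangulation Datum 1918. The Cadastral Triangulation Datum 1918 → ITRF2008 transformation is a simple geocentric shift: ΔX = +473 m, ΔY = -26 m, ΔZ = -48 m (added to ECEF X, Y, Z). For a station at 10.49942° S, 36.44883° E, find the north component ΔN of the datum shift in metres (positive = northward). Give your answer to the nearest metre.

At φ = -10.49942°, λ = 36.44883°: sin φ = -0.182226, cos φ = 0.983257, sin λ = 0.594105, cos λ = 0.804388.
ΔN = −sin φ cos λ·ΔX − sin φ sin λ·ΔY + cos φ·ΔZ = −(-0.182226)(0.804388)(473) − (-0.182226)(0.594105)(-26) + (0.983257)(-48) = 19.32 m.

ΔN = 19 m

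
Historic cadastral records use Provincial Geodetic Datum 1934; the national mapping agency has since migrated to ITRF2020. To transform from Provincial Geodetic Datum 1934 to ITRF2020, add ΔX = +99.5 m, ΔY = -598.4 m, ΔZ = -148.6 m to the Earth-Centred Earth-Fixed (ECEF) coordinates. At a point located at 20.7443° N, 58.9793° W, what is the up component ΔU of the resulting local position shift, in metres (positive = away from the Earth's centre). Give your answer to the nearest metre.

ΔU = 475 m

At φ = 20.7443°, λ = -58.9793°: sin φ = 0.354198, cos φ = 0.935170, sin λ = -0.856981, cos λ = 0.515348.
ΔU = cos φ cos λ·ΔX + cos φ sin λ·ΔY + sin φ·ΔZ = (0.935170)(0.515348)(99.5) + (0.935170)(-0.856981)(-598.4) + (0.354198)(-148.6) = 474.89 m.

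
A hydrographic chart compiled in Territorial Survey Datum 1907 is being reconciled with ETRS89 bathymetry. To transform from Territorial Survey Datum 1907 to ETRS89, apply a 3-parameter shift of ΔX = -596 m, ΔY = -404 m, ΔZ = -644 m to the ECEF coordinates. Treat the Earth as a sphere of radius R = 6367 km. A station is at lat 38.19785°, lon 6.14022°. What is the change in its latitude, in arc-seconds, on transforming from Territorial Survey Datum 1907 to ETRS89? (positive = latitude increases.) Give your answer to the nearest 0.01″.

sin φ = 0.618379, cos φ = 0.785880, sin λ = 0.106962, cos λ = 0.994263.
North component: ΔN = −sin φ cos λ·ΔX − sin φ sin λ·ΔY + cos φ·ΔZ = −(0.618379)(0.994263)(-596) − (0.618379)(0.106962)(-404) + (0.785880)(-644) = -112.95 m.
1° of latitude spans πR/180 = 111125 m, so Δφ = -112.95 / 111125 × 3600 = -3.659″.

Δφ = -3.66″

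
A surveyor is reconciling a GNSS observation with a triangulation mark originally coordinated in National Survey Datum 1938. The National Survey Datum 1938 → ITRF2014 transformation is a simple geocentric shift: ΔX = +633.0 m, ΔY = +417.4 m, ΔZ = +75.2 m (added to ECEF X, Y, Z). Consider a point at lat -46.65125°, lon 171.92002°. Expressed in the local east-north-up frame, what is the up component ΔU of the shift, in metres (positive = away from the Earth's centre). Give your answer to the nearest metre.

The local up (radial) axis is (cos φ cos λ, cos φ sin λ, sin φ), giving ΔU = -430.201 + 40.272 − 54.685 = -444.61 m.

ΔU = -445 m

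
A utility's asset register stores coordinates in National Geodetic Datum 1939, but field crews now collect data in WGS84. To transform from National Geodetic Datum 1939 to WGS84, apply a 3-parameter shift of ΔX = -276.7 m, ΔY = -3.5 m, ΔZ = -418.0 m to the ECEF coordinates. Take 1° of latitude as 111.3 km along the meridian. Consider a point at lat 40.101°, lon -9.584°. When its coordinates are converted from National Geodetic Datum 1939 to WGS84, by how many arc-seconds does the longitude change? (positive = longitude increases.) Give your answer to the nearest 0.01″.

sin φ = 0.644137, cos φ = 0.764910, sin λ = -0.166493, cos λ = 0.986043.
East component: ΔE = −sin λ·ΔX + cos λ·ΔY = −(-0.166493)(-276.7) + (0.986043)(-3.5) = -49.52 m.
1° of latitude spans 111300 m; at latitude φ, 1° of longitude spans that × cos φ = 85134.5 m, so Δλ = -49.52 / 85134.5 × 3600 = -2.094″.

Δλ = -2.09″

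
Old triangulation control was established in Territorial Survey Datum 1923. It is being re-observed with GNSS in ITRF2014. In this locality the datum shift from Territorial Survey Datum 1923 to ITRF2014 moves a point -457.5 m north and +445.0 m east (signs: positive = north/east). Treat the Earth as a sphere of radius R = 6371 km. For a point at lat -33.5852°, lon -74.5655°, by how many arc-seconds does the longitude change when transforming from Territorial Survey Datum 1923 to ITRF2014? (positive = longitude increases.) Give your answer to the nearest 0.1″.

Δλ = 17.3″

At latitude -33.5852°, cos φ = 0.833064.
One radian of longitude at latitude φ spans R cos φ, so Δλ = ΔE / (R cos φ) = 445.0 / (6371000 × 0.833064) = 8.3844e-05 rad = 17.294″.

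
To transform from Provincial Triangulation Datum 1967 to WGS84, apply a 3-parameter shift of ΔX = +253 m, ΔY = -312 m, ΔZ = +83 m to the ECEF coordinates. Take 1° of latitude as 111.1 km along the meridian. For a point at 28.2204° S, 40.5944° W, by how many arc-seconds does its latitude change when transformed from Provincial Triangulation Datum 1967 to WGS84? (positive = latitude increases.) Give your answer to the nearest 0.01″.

sin φ = -0.472865, cos φ = 0.881135, sin λ = -0.650700, cos λ = 0.759335.
North component: ΔN = −sin φ cos λ·ΔX − sin φ sin λ·ΔY + cos φ·ΔZ = −(-0.472865)(0.759335)(253) − (-0.472865)(-0.650700)(-312) + (0.881135)(83) = 259.98 m.
1° of latitude spans 111100 m, so Δφ = 259.98 / 111100 × 3600 = 8.424″.

Δφ = 8.42″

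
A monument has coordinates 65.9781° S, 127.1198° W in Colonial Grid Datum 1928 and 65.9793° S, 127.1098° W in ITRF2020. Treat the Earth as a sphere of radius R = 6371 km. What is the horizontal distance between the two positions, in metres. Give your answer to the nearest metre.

Δφ = -65.9793° − -65.9781° = -0.0012°; Δλ = -127.1098° − -127.1198° = +0.0100°.
1° along a meridian = πR/180 = 111195 m.
ΔN = Δφ × 111195 = -133.4 m; ΔE = Δλ × 111195 × cos(-65.9781°) = +0.0100 × 111195 × 0.407086 = 452.7 m.
Distance = √(ΔE² + ΔN²) = √(452.7² + (-133.4)²) = 471.9 m.

472 m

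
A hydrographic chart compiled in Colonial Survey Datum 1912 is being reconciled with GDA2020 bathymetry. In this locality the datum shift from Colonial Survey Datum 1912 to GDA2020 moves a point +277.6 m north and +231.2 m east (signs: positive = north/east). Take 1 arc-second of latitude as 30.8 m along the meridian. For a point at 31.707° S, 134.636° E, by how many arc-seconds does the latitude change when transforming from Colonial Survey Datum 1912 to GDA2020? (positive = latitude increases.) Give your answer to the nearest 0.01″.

Δφ = 9.01″

1″ of latitude = 30.80 m, so Δφ = 277.6 / 30.80 = 9.013″.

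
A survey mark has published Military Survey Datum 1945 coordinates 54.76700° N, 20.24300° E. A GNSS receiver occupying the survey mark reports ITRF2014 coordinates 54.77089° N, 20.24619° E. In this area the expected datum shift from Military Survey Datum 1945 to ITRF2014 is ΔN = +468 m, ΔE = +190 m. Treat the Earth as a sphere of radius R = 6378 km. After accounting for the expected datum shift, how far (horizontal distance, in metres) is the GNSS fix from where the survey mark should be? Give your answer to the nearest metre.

Observed coordinate differences: Δφ = +0.00389°, Δλ = +0.00319°.
Converting to metres (1° lat = 111317 m, cos φ = 0.576903): observed ΔN = 433.0 m, observed ΔE = 204.9 m.
Subtracting the expected shift leaves a residual of 433.0 − (468) = -35.0 m north and 204.9 − (190) = 14.9 m east.
Residual distance = √((-35.0)² + 14.9²) = 38.0 m.

38 m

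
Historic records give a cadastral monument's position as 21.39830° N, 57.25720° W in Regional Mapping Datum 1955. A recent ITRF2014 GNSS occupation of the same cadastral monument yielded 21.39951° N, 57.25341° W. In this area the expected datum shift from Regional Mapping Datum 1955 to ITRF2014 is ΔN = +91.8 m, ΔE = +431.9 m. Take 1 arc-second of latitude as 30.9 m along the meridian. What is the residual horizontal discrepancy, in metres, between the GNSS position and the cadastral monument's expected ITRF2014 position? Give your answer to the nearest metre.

Observed coordinate differences: Δφ = +0.00121°, Δλ = +0.00379°.
Converting to metres (1° lat = 111240 m, cos φ = 0.931067): observed ΔN = 134.6 m, observed ΔE = 392.5 m.
Subtracting the expected shift leaves a residual of 134.6 − (91.8) = 42.8 m north and 392.5 − (431.9) = -39.4 m east.
Residual distance = √(42.8² + (-39.4)²) = 58.1 m.

58 m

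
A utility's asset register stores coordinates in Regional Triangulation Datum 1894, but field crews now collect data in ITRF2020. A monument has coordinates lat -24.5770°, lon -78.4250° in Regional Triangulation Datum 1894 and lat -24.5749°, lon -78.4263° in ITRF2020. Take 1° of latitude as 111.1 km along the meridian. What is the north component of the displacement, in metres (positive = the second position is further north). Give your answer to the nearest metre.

ΔN = 233 m

Δφ = -24.5749° − -24.5770° = +0.0021°; Δλ = -78.4263° − -78.4250° = -0.0013°.
ΔN = Δφ × 111100 = 233.3 m; ΔE = Δλ × 111100 × cos(-24.5770°) = -0.0013 × 111100 × 0.909403 = -131.3 m.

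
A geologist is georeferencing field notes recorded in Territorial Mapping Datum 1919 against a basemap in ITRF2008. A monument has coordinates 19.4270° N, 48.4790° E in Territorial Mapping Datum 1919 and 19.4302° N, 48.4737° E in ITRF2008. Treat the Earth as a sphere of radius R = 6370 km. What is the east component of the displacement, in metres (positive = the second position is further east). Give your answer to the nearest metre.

Δφ = 19.4302° − 19.4270° = +0.0032°; Δλ = 48.4737° − 48.4790° = -0.0053°.
1° along a meridian = πR/180 = 111177 m.
ΔN = Δφ × 111177 = 355.8 m; ΔE = Δλ × 111177 × cos(19.4270°) = -0.0053 × 111177 × 0.943066 = -555.7 m.

ΔE = -556 m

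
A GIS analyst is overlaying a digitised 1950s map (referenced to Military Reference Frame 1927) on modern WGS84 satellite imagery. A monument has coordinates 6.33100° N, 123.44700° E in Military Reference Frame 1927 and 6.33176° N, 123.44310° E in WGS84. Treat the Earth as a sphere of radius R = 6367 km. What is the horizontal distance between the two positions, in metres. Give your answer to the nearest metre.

Δφ = 6.33176° − 6.33100° = +0.00076°; Δλ = 123.44310° − 123.44700° = -0.00390°.
1° along a meridian = πR/180 = 111125 m.
ΔN = Δφ × 111125 = 84.5 m; ΔE = Δλ × 111125 × cos(6.33100°) = -0.00390 × 111125 × 0.993901 = -430.7 m.
Distance = √(ΔE² + ΔN²) = √((-430.7)² + 84.5²) = 438.9 m.

439 m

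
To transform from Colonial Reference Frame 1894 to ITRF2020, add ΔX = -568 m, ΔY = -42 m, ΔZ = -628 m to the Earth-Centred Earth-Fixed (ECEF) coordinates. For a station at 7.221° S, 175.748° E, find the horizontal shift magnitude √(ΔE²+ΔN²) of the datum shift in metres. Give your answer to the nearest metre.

The local east axis at (φ, λ) is (−sin λ, cos λ, 0), so ΔE = −sin(175.748°)·(-568) + cos(175.748°)·(-42) = 84.00 m.
The local north axis is (−sin φ cos λ, −sin φ sin λ, cos φ), giving ΔN = 71.199 − 0.391 − 623.019 = -552.21 m.
Horizontal magnitude = √(ΔE² + ΔN²) = √(84.00² + (-552.21)²) = 558.56 m.

559 m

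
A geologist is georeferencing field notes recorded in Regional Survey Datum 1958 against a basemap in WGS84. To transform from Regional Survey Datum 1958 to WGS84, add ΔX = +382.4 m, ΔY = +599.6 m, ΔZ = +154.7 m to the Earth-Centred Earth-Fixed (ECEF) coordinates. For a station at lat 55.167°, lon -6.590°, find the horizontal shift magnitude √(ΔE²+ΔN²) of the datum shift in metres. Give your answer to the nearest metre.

The local east axis at (φ, λ) is (−sin λ, cos λ, 0), so ΔE = −sin(-6.590°)·382.4 + cos(-6.590°)·599.6 = 639.52 m.
The local north axis is (−sin φ cos λ, −sin φ sin λ, cos φ), giving ΔN = -311.808 + 56.483 + 88.363 = -166.96 m.
Horizontal magnitude = √(ΔE² + ΔN²) = √(639.52² + (-166.96)²) = 660.96 m.

661 m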